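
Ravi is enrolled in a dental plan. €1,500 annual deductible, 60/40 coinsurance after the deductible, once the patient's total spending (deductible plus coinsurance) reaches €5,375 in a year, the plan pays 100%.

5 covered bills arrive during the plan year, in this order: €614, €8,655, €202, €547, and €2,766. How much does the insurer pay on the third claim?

Bill 1, €614: fully absorbed by the deductible. Cost to patient: €614. OOP to date €614. Insurer: €614 − €614 = €0.
Bill 2, €8,655: €886 to deductible, leaving €7,769; patient's 40% is €3,107.60. Cost to patient: €3,993.60. OOP to date €4,607.60. Plan pays €8,655 − €3,993.60 = €4,661.40.
Bill 3, €202: deductible met; 40% of €202 = €80.80. Cost to patient: €80.80. OOP to date €4,688.40. Plan pays €202 − €80.80 = €121.20.

€121.20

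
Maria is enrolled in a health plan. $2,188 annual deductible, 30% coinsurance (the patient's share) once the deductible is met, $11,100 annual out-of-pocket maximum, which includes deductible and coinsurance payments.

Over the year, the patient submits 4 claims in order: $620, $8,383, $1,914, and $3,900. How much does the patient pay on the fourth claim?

$1,170

Bill 1, $620: fully absorbed by the deductible. Cost to patient: $620. OOP to date $620.
Bill 2, $8,383: deductible takes $1,568, $6,815 remains; 30% of $6,815 = $2,044.50. Patient owes $3,612.50 (running OOP $4,232.50).
Bill 3, $1,914: 30% coinsurance on $1,914 = $574.20. Patient owes $574.20 (running OOP $4,806.70).
Bill 4, $3,900: deductible already satisfied, so patient's share is 30% × $3,900 = $1,170. Patient owes $1,170 (running OOP $5,976.70).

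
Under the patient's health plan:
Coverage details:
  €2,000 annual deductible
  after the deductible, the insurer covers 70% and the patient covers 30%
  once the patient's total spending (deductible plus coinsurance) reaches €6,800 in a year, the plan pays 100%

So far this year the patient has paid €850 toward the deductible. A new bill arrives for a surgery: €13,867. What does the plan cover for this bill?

€8,901.90

Deductible still to meet: €2,000 − €850 = €1,150.
The remaining €12,717 (= €13,867 − €1,150) moves to coinsurance.
Coinsurance: €12,717 × 30% = €3,815.10.
So the patient owes €1,150 + €3,815.10 = €4,965.10 before any cap.
Cumulative spending €850 + €4,965.10 = €5,815.10 stays under the €6,800 maximum.
Insurer pays the balance: €13,867 − €4,965.10 = €8,901.90.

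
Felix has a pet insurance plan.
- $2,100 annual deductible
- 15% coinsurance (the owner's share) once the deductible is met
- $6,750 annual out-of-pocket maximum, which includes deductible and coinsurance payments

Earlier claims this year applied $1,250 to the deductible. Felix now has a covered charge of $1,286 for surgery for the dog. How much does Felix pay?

$915.40

Deductible still to meet: $2,100 − $1,250 = $850.
The remaining $436 (= $1,286 − $850) moves to coinsurance.
15% of $436 = $65.40 falls to the owner.
Owner responsibility before any cap: $850 + $65.40 = $915.40.
Total out-of-pocket so far would be $1,250 + $915.40 = $2,165.40, below the $6,750 cap — no reduction.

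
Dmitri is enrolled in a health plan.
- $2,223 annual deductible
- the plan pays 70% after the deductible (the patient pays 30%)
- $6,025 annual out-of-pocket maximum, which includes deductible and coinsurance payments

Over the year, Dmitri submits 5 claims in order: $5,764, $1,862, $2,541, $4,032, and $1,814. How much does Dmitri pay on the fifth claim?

#1 ($5,764): $2,223 finishes the deductible; $3,541 goes to coinsurance; coinsurance $3,541 × 30% = $1,062.30. Patient owes $3,285.30 (running OOP $3,285.30).
#2 ($1,862): deductible met; 30% of $1,862 = $558.60. Patient pays $558.60; OOP now $3,843.90.
#3 ($2,541): deductible met; 30% of $2,541 = $762.30. Cost to patient: $762.30. OOP to date $4,606.20.
#4 ($4,032): deductible met; 30% of $4,032 = $1,209.60. Cost to patient: $1,209.60. OOP to date $5,815.80.
#5 ($1,814): 30% coinsurance on $1,814 = $544.20. OOP would hit $6,360 > $6,025, so the cap limits the patient to $6,025 − $5,815.80 = $209.20.

$209.20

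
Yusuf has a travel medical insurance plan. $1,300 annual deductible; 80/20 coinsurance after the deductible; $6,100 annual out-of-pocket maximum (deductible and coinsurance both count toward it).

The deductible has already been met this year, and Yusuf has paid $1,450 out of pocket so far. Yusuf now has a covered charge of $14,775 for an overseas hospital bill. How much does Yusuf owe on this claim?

The deductible is already satisfied, so the full bill goes to coinsurance.
Coinsurance: $14,775 × 20% = $2,955.
Cumulative spending $1,450 + $2,955 = $4,405 stays under the $6,100 maximum.

$2,955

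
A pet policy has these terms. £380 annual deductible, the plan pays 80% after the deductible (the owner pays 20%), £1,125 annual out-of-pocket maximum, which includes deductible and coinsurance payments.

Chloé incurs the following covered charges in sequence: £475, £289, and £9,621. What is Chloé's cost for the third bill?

Bill 1, £475: deductible takes £380, £95 remains; coinsurance £95 × 20% = £19. Owner owes £399 (running OOP £399).
Bill 2, £289: 20% coinsurance on £289 = £57.80. Cost to owner: £57.80. OOP to date £456.80.
Bill 3, £9,621: 20% coinsurance on £9,621 = £1,924.20. Adding that to £456.80 gives £2,381, past the £1,125 cap; owner pays only £1,125 − £456.80 = £668.20.

£668.20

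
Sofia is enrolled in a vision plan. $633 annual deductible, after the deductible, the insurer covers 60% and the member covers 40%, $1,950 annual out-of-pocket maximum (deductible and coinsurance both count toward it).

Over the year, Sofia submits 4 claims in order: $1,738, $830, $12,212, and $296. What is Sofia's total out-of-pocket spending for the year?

$1,950

#1 ($1,738): deductible takes $633, $1,105 remains; 40% of $1,105 = $442. Member pays $1,075; OOP now $1,075.
#2 ($830): deductible met; 40% of $830 = $332. Cost to member: $332. OOP to date $1,407.
#3 ($12,212): deductible already satisfied, so member's share is 40% × $12,212 = $4,884.80. Adding that to $1,407 gives $6,291.80, past the $1,950 cap; member pays only $1,950 − $1,407 = $543.
#4 ($296): deductible already satisfied, so member's share is 40% × $296 = $118.40. Adding that to $1,950 gives $2,068.40, past the $1,950 cap; member pays only $1,950 − $1,950 = $0.
Total paid by the member: $1,075 + $332 + $543 + $0 = $1,950.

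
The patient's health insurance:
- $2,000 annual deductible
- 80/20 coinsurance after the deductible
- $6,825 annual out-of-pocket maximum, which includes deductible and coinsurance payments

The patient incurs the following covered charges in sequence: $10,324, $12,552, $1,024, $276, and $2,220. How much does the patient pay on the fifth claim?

Bill 1, $10,324: deductible takes $2,000, $8,324 remains; patient's 20% is $1,664.80. Patient pays $3,664.80; OOP now $3,664.80.
Bill 2, $12,552: 20% coinsurance on $12,552 = $2,510.40. Cost to patient: $2,510.40. OOP to date $6,175.20.
Bill 3, $1,024: deductible met; 20% of $1,024 = $204.80. Patient pays $204.80; OOP now $6,380.
Bill 4, $276: deductible met; 20% of $276 = $55.20. Cost to patient: $55.20. OOP to date $6,435.20.
Bill 5, $2,220: deductible already satisfied, so patient's share is 20% × $2,220 = $444. That would push OOP to $6,879.20, over the $6,825 cap, so patient pays $6,825 − $6,435.20 = $389.80.

$389.80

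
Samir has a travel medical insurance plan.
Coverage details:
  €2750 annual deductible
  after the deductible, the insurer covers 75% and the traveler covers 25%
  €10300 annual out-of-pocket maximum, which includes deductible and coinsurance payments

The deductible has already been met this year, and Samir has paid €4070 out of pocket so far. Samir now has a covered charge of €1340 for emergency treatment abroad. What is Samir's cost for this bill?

The deductible is already satisfied, so the full bill goes to coinsurance.
Traveler's 25% share of €1340 is €335.
Year-to-date out-of-pocket becomes €4070 + €335 = €4405, still under the €10300 maximum, so no cap applies.

€335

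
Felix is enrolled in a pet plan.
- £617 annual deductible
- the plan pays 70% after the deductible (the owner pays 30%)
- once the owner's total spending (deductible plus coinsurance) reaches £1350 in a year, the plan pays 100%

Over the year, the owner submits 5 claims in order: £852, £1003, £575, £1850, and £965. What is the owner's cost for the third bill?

Bill 1, £852: deductible takes £617, £235 remains; 30% of £235 = £70.50. Cost to owner: £687.50. OOP to date £687.50.
Bill 2, £1003: deductible met; 30% of £1003 = £300.90. Cost to owner: £300.90. OOP to date £988.40.
Bill 3, £575: 30% coinsurance on £575 = £172.50. Cost to owner: £172.50. OOP to date £1160.90.

£172.50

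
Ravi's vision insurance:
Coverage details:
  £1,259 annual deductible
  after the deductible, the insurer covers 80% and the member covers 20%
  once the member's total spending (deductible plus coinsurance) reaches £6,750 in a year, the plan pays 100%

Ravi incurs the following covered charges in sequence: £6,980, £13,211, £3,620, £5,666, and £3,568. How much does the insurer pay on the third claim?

£2,896

#1 (£6,980): £1,259 finishes the deductible; £5,721 goes to coinsurance; 20% of £5,721 = £1,144.20. Cost to member: £2,403.20. OOP to date £2,403.20. Insurer: £6,980 − £2,403.20 = £4,576.80.
#2 (£13,211): 20% coinsurance on £13,211 = £2,642.20. Member pays £2,642.20; OOP now £5,045.40. Insurer: £13,211 − £2,642.20 = £10,568.80.
#3 (£3,620): 20% coinsurance on £3,620 = £724. Cost to member: £724. OOP to date £5,769.40. Insurer: £3,620 − £724 = £2,896.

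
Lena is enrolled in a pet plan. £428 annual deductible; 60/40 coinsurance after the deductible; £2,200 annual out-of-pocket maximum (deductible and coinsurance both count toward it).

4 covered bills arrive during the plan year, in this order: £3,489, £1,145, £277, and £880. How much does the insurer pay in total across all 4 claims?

£3,591

Claim 1 — £3,489: £428 finishes the deductible; £3,061 goes to coinsurance; 40% of £3,061 = £1,224.40. Owner pays £1,652.40; OOP now £1,652.40. Plan pays £3,489 − £1,652.40 = £1,836.60.
Claim 2 — £1,145: deductible already satisfied, so owner's share is 40% × £1,145 = £458. Cost to owner: £458. OOP to date £2,110.40. Plan pays £1,145 − £458 = £687.
Claim 3 — £277: 40% coinsurance on £277 = £110.80. Adding that to £2,110.40 gives £2,221.20, past the £2,200 cap; owner pays only £2,200 − £2,110.40 = £89.60. Plan pays £277 − £89.60 = £187.40.
Claim 4 — £880: 40% coinsurance on £880 = £352. OOP would hit £2,552 > £2,200, so the cap limits the owner to £2,200 − £2,200 = £0. Insurer: £880 − £0 = £880.
Insurer total = bills − owner's total = £5,791 − £2,200 = £3,591.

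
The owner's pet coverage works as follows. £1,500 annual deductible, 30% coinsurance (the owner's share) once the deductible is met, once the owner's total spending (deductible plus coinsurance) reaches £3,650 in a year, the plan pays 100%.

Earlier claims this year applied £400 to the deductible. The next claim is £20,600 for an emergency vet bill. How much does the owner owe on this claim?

£3,250

Deductible still to meet: £1,500 − £400 = £1,100.
That leaves £20,600 − £1,100 = £19,500 for coinsurance.
30% of £19,500 = £5,850 falls to the owner.
So the owner owes £1,100 + £5,850 = £6,950 before any cap.
Adding £6,950 to the £400 already spent would give £7,350, which exceeds the £3,650 cap; the owner pays just £3,650 − £400 = £3,250.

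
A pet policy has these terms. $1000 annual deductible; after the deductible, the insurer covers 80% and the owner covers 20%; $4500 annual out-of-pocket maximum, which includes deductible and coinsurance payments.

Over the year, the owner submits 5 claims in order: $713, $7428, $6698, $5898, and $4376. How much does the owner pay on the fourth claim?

Claim 1 ($713): all of it applies to the deductible. Owner owes $713 (running OOP $713).
Claim 2 ($7428): $287 finishes the deductible; $7141 goes to coinsurance; coinsurance $7141 × 20% = $1428.20. Cost to owner: $1715.20. OOP to date $2428.20.
Claim 3 ($6698): deductible already satisfied, so owner's share is 20% × $6698 = $1339.60. Cost to owner: $1339.60. OOP to date $3767.80.
Claim 4 ($5898): deductible already satisfied, so owner's share is 20% × $5898 = $1179.60. That would push OOP to $4947.40, over the $4500 cap, so owner pays $4500 − $3767.80 = $732.20.

$732.20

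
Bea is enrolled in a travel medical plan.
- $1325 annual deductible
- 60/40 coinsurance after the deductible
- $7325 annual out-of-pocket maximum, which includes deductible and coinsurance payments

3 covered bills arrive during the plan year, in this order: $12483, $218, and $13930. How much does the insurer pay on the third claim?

#1 ($12483): $1325 finishes the deductible; $11158 goes to coinsurance; 40% of $11158 = $4463.20. Traveler pays $5788.20; OOP now $5788.20. Insurer: $12483 − $5788.20 = $6694.80.
#2 ($218): deductible met; 40% of $218 = $87.20. Cost to traveler: $87.20. OOP to date $5875.40. Insurer: $218 − $87.20 = $130.80.
#3 ($13930): 40% coinsurance on $13930 = $5572. Adding that to $5875.40 gives $11447.40, past the $7325 cap; traveler pays only $7325 − $5875.40 = $1449.60. Plan pays $13930 − $1449.60 = $12480.40.

$12480.40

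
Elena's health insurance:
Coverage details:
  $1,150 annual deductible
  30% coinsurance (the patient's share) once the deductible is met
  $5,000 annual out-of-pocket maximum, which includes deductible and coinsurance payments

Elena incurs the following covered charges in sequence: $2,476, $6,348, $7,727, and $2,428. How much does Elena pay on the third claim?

Claim 1 ($2,476): $1,150 finishes the deductible; $1,326 goes to coinsurance; patient's 30% is $397.80. Cost to patient: $1,547.80. OOP to date $1,547.80.
Claim 2 ($6,348): deductible met; 30% of $6,348 = $1,904.40. Cost to patient: $1,904.40. OOP to date $3,452.20.
Claim 3 ($7,727): deductible met; 30% of $7,727 = $2,318.10. That would push OOP to $5,770.30, over the $5,000 cap, so patient pays $5,000 − $3,452.20 = $1,547.80.

$1,547.80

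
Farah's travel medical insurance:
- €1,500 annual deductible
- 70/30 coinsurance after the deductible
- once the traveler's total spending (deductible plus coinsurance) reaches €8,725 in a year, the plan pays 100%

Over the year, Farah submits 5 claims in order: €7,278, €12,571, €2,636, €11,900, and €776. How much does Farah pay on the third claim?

#1 (€7,278): €1,500 finishes the deductible; €5,778 goes to coinsurance; 30% of €5,778 = €1,733.40. Cost to traveler: €3,233.40. OOP to date €3,233.40.
#2 (€12,571): deductible met; 30% of €12,571 = €3,771.30. Traveler owes €3,771.30 (running OOP €7,004.70).
#3 (€2,636): 30% coinsurance on €2,636 = €790.80. Traveler pays €790.80; OOP now €7,795.50.

€790.80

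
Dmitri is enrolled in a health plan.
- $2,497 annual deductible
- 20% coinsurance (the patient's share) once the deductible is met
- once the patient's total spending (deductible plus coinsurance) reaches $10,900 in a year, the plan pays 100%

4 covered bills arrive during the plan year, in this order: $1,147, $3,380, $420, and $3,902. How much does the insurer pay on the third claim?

Claim 1 — $1,147: fully absorbed by the deductible. Patient pays $1,147; OOP now $1,147. Insurer: $1,147 − $1,147 = $0.
Claim 2 — $3,380: $1,350 finishes the deductible; $2,030 goes to coinsurance; coinsurance $2,030 × 20% = $406. Patient owes $1,756 (running OOP $2,903). Insurer: $3,380 − $1,756 = $1,624.
Claim 3 — $420: 20% coinsurance on $420 = $84. Cost to patient: $84. OOP to date $2,987. Insurer: $420 − $84 = $336.

$336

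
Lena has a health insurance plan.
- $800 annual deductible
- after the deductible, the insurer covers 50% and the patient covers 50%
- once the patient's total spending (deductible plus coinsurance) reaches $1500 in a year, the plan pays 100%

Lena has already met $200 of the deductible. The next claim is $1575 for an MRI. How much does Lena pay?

Deductible still to meet: $800 − $200 = $600.
That leaves $1575 − $600 = $975 for coinsurance.
Coinsurance: $975 × 50% = $487.50.
That puts the patient's cost at $600 + $487.50 = $1087.50 before any cap.
Year-to-date out-of-pocket becomes $200 + $1087.50 = $1287.50, still under the $1500 maximum, so no cap applies.

$1087.50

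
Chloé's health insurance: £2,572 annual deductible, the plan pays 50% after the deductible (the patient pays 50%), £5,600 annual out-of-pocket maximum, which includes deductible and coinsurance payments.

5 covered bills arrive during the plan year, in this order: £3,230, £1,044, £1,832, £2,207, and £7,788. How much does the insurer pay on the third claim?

Claim 1 — £3,230: £2,572 finishes the deductible; £658 goes to coinsurance; 50% of £658 = £329. Patient pays £2,901; OOP now £2,901. Insurer: £3,230 − £2,901 = £329.
Claim 2 — £1,044: deductible met; 50% of £1,044 = £522. Cost to patient: £522. OOP to date £3,423. Insurer: £1,044 − £522 = £522.
Claim 3 — £1,832: 50% coinsurance on £1,832 = £916. Patient owes £916 (running OOP £4,339). Insurer: £1,832 − £916 = £916.

£916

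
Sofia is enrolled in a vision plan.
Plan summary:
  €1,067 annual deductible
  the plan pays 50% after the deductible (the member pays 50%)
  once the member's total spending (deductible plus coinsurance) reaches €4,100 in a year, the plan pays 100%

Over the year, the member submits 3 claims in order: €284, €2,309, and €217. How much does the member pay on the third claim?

#1 (€284): fully absorbed by the deductible. Cost to member: €284. OOP to date €284.
#2 (€2,309): €783 to deductible, leaving €1,526; member's 50% is €763. Member pays €1,546; OOP now €1,830.
#3 (€217): deductible met; 50% of €217 = €108.50. Member owes €108.50 (running OOP €1,938.50).

€108.50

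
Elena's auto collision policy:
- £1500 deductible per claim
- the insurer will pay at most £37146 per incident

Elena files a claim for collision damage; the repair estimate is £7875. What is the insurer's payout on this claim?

Less the £1500 deductible: £7875 − £1500 = £6375.
£6375 ≤ £37146, so the limit doesn't bind; insurer pays £6375.

£6375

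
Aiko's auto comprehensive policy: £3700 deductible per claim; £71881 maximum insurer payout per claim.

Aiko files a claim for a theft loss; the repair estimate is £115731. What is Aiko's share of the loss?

After the deductible, £115731 − £3700 = £112031 remains.
Since £112031 > £71881, the payout is capped at £71881.
Out of pocket: £115731 − £71881 = £43850.

£43850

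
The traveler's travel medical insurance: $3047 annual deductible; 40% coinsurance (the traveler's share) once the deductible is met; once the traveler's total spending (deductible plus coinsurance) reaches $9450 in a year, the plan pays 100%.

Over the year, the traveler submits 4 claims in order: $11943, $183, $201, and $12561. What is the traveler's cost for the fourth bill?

$2691

Claim 1 — $11943: deductible takes $3047, $8896 remains; coinsurance $8896 × 40% = $3558.40. Traveler owes $6605.40 (running OOP $6605.40).
Claim 2 — $183: deductible already satisfied, so traveler's share is 40% × $183 = $73.20. Cost to traveler: $73.20. OOP to date $6678.60.
Claim 3 — $201: deductible met; 40% of $201 = $80.40. Traveler pays $80.40; OOP now $6759.
Claim 4 — $12561: deductible already satisfied, so traveler's share is 40% × $12561 = $5024.40. Adding that to $6759 gives $11783.40, past the $9450 cap; traveler pays only $9450 − $6759 = $2691.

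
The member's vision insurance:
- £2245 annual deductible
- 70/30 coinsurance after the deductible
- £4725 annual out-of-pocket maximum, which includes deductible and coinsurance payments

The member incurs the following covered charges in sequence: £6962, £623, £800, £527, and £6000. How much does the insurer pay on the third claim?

£560

Bill 1, £6962: deductible takes £2245, £4717 remains; coinsurance £4717 × 30% = £1415.10. Cost to member: £3660.10. OOP to date £3660.10. Plan pays £6962 − £3660.10 = £3301.90.
Bill 2, £623: deductible already satisfied, so member's share is 30% × £623 = £186.90. Member owes £186.90 (running OOP £3847). Insurer: £623 − £186.90 = £436.10.
Bill 3, £800: deductible met; 30% of £800 = £240. Member owes £240 (running OOP £4087). Plan pays £800 − £240 = £560.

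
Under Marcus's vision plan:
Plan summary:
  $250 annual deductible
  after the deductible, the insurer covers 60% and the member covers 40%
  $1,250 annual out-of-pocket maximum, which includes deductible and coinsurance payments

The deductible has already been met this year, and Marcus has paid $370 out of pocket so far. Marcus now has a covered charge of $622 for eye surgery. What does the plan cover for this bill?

With the deductible met, the entire $622 is subject to coinsurance.
Coinsurance: $622 × 40% = $248.80.
Year-to-date out-of-pocket becomes $370 + $248.80 = $618.80, still under the $1,250 maximum, so no cap applies.
The plan picks up $622 − $248.80 = $373.20.

$373.20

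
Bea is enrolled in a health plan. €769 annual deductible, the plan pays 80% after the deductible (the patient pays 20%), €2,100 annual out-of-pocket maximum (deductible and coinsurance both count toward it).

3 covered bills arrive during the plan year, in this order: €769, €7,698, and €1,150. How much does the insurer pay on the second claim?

€6,367

#1 (€769): all of it applies to the deductible. Patient pays €769; OOP now €769. Plan pays €769 − €769 = €0.
#2 (€7,698): deductible met; 20% of €7,698 = €1,539.60. OOP would hit €2,308.60 > €2,100, so the cap limits the patient to €2,100 − €769 = €1,331. Plan pays €7,698 − €1,331 = €6,367.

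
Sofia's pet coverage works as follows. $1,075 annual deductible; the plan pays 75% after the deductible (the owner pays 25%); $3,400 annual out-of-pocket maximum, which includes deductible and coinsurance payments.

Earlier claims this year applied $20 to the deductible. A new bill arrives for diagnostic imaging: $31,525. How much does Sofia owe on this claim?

$3,380

Deductible still to meet: $1,075 − $20 = $1,055.
The remaining $30,470 (= $31,525 − $1,055) moves to coinsurance.
Owner's 25% share of $30,470 is $7,617.50.
Owner responsibility before any cap: $1,055 + $7,617.50 = $8,672.50.
Year-to-date out-of-pocket would reach $20 + $8,672.50 = $8,692.50, above the $3,400 maximum, so the owner pays only $3,400 − $20 = $3,380.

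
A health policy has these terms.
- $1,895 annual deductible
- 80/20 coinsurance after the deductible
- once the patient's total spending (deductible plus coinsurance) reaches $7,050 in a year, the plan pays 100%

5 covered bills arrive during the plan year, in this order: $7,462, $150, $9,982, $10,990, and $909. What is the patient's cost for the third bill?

Claim 1 ($7,462): $1,895 to deductible, leaving $5,567; coinsurance $5,567 × 20% = $1,113.40. Patient owes $3,008.40 (running OOP $3,008.40).
Claim 2 ($150): deductible met; 20% of $150 = $30. Patient owes $30 (running OOP $3,038.40).
Claim 3 ($9,982): deductible already satisfied, so patient's share is 20% × $9,982 = $1,996.40. Patient pays $1,996.40; OOP now $5,034.80.

$1,996.40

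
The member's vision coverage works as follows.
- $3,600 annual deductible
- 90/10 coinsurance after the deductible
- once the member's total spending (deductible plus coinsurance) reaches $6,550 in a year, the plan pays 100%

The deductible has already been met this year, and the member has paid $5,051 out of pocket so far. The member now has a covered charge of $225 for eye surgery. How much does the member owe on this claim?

With the deductible met, the entire $225 is subject to coinsurance.
Member's 10% share of $225 is $22.50.
Total out-of-pocket so far would be $5,051 + $22.50 = $5,073.50, below the $6,550 cap — no reduction.

$22.50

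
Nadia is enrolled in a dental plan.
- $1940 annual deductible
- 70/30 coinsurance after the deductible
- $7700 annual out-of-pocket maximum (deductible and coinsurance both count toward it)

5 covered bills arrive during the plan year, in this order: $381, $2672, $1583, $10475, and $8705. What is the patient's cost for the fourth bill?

$3142.50

#1 ($381): fully absorbed by the deductible. Cost to patient: $381. OOP to date $381.
#2 ($2672): $1559 finishes the deductible; $1113 goes to coinsurance; coinsurance $1113 × 30% = $333.90. Patient pays $1892.90; OOP now $2273.90.
#3 ($1583): 30% coinsurance on $1583 = $474.90. Patient owes $474.90 (running OOP $2748.80).
#4 ($10475): 30% coinsurance on $10475 = $3142.50. Patient owes $3142.50 (running OOP $5891.30).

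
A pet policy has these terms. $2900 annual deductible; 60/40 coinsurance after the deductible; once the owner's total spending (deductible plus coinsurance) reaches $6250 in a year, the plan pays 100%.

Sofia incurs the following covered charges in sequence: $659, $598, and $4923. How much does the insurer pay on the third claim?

Claim 1 — $659: entire amount goes to the deductible. Owner owes $659 (running OOP $659). Insurer: $659 − $659 = $0.
Claim 2 — $598: all of it applies to the deductible. Owner pays $598; OOP now $1257. Plan pays $598 − $598 = $0.
Claim 3 — $4923: $1643 to deductible, leaving $3280; coinsurance $3280 × 40% = $1312. Owner pays $2955; OOP now $4212. Insurer: $4923 − $2955 = $1968.

$1968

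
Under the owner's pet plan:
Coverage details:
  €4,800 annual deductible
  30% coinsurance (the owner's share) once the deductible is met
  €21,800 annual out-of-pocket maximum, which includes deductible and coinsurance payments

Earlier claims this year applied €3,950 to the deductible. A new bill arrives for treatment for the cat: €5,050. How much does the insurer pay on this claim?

Deductible still to meet: €4,800 − €3,950 = €850.
The remaining €4,200 (= €5,050 − €850) moves to coinsurance.
30% of €4,200 = €1,260 falls to the owner.
Owner responsibility before any cap: €850 + €1,260 = €2,110.
Total out-of-pocket so far would be €3,950 + €2,110 = €6,060, below the €21,800 cap — no reduction.
The insurer covers the remainder: €5,050 − €2,110 = €2,940.

€2,940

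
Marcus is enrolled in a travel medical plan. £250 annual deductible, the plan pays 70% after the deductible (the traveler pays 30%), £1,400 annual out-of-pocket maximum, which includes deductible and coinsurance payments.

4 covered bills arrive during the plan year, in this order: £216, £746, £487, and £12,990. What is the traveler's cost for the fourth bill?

£790.30

#1 (£216): fully absorbed by the deductible. Traveler pays £216; OOP now £216.
#2 (£746): £34 finishes the deductible; £712 goes to coinsurance; traveler's 30% is £213.60. Cost to traveler: £247.60. OOP to date £463.60.
#3 (£487): 30% coinsurance on £487 = £146.10. Traveler pays £146.10; OOP now £609.70.
#4 (£12,990): 30% coinsurance on £12,990 = £3,897. That would push OOP to £4,506.70, over the £1,400 cap, so traveler pays £1,400 − £609.70 = £790.30.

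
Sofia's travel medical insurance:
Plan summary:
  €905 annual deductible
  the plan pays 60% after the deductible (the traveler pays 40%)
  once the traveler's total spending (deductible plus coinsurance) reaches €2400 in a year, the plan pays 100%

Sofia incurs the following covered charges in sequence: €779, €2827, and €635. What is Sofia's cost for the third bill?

€254

Bill 1, €779: entire amount goes to the deductible. Traveler owes €779 (running OOP €779).
Bill 2, €2827: €126 finishes the deductible; €2701 goes to coinsurance; traveler's 40% is €1080.40. Traveler owes €1206.40 (running OOP €1985.40).
Bill 3, €635: deductible already satisfied, so traveler's share is 40% × €635 = €254. Cost to traveler: €254. OOP to date €2239.40.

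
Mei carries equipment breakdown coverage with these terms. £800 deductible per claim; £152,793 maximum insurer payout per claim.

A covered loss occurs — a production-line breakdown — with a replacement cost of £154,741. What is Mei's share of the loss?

£1,948

After the deductible, £154,741 − £800 = £153,941 remains.
£153,941 exceeds the £152,793 limit, so the insurer pays the limit: £152,793.
Business owner's share is the uncovered remainder: £154,741 − £152,793 = £1,948.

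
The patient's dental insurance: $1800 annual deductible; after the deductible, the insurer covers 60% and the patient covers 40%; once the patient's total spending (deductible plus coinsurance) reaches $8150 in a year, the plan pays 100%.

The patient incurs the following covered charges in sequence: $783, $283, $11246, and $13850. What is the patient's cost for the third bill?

Claim 1 — $783: all of it applies to the deductible. Cost to patient: $783. OOP to date $783.
Claim 2 — $283: entire amount goes to the deductible. Cost to patient: $283. OOP to date $1066.
Claim 3 — $11246: deductible takes $734, $10512 remains; patient's 40% is $4204.80. Cost to patient: $4938.80. OOP to date $6004.80.

$4938.80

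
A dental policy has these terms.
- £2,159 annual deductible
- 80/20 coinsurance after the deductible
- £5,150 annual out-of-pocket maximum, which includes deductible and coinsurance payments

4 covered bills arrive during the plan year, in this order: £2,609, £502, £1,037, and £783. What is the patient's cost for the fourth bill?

#1 (£2,609): £2,159 finishes the deductible; £450 goes to coinsurance; 20% of £450 = £90. Cost to patient: £2,249. OOP to date £2,249.
#2 (£502): deductible already satisfied, so patient's share is 20% × £502 = £100.40. Patient pays £100.40; OOP now £2,349.40.
#3 (£1,037): deductible met; 20% of £1,037 = £207.40. Patient pays £207.40; OOP now £2,556.80.
#4 (£783): 20% coinsurance on £783 = £156.60. Cost to patient: £156.60. OOP to date £2,713.40.

£156.60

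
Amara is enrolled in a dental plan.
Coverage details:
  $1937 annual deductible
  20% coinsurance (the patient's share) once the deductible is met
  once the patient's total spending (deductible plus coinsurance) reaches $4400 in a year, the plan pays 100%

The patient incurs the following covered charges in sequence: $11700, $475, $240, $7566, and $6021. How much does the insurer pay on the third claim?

Bill 1, $11700: $1937 to deductible, leaving $9763; coinsurance $9763 × 20% = $1952.60. Patient pays $3889.60; OOP now $3889.60. Insurer: $11700 − $3889.60 = $7810.40.
Bill 2, $475: deductible met; 20% of $475 = $95. Cost to patient: $95. OOP to date $3984.60. Insurer: $475 − $95 = $380.
Bill 3, $240: deductible met; 20% of $240 = $48. Patient pays $48; OOP now $4032.60. Insurer: $240 − $48 = $192.

$192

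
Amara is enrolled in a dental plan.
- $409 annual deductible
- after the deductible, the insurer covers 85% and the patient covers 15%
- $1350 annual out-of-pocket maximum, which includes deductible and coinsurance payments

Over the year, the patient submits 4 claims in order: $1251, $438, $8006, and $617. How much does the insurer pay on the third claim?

$7257

Bill 1, $1251: deductible takes $409, $842 remains; 15% of $842 = $126.30. Cost to patient: $535.30. OOP to date $535.30. Plan pays $1251 − $535.30 = $715.70.
Bill 2, $438: deductible met; 15% of $438 = $65.70. Patient pays $65.70; OOP now $601. Plan pays $438 − $65.70 = $372.30.
Bill 3, $8006: deductible already satisfied, so patient's share is 15% × $8006 = $1200.90. OOP would hit $1801.90 > $1350, so the cap limits the patient to $1350 − $601 = $749. Plan pays $8006 − $749 = $7257.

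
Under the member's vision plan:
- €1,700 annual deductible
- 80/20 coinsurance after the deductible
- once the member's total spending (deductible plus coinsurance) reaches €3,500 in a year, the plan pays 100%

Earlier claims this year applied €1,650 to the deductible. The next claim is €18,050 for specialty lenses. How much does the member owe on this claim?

Remaining deductible: €1,700 − €1,650 = €50.
The remaining €18,000 (= €18,050 − €50) moves to coinsurance.
Coinsurance: €18,000 × 20% = €3,600.
That puts the member's cost at €50 + €3,600 = €3,650 before any cap.
That would bring total out-of-pocket to €5,300, past the €3,500 cap. The member is capped at €3,500 − €1,650 = €1,850 on this claim.

€1,850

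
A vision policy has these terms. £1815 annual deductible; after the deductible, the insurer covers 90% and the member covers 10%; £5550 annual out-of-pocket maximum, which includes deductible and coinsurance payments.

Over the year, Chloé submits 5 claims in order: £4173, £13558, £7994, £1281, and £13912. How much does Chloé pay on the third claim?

Bill 1, £4173: £1815 to deductible, leaving £2358; coinsurance £2358 × 10% = £235.80. Member pays £2050.80; OOP now £2050.80.
Bill 2, £13558: deductible already satisfied, so member's share is 10% × £13558 = £1355.80. Cost to member: £1355.80. OOP to date £3406.60.
Bill 3, £7994: 10% coinsurance on £7994 = £799.40. Cost to member: £799.40. OOP to date £4206.

£799.40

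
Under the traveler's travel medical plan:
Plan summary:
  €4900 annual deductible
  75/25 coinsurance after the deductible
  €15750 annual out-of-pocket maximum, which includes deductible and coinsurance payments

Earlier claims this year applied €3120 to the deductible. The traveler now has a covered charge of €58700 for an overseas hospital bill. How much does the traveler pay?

Deductible still to meet: €4900 − €3120 = €1780.
The remaining €56920 (= €58700 − €1780) moves to coinsurance.
Traveler's 25% share of €56920 is €14230.
Traveler responsibility before any cap: €1780 + €14230 = €16010.
Adding €16010 to the €3120 already spent would give €19130, which exceeds the €15750 cap; the traveler pays just €15750 − €3120 = €12630.

€12630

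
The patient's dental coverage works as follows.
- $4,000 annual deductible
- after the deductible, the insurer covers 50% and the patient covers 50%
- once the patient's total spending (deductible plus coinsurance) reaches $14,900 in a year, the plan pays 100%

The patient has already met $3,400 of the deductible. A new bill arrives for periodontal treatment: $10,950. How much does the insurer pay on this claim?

$3,400 of the $4,000 deductible is already met, leaving $600.
That leaves $10,950 − $600 = $10,350 for coinsurance.
Patient's 50% share of $10,350 is $5,175.
So the patient owes $600 + $5,175 = $5,775 before any cap.
Cumulative spending $3,400 + $5,775 = $9,175 stays under the $14,900 maximum.
Insurer pays the balance: $10,950 − $5,775 = $5,175.

$5,175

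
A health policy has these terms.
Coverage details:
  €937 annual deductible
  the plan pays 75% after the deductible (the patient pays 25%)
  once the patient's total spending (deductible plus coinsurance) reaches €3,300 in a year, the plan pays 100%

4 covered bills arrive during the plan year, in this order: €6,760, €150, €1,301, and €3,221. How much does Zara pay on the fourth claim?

Claim 1 — €6,760: deductible takes €937, €5,823 remains; coinsurance €5,823 × 25% = €1,455.75. Patient owes €2,392.75 (running OOP €2,392.75).
Claim 2 — €150: deductible already satisfied, so patient's share is 25% × €150 = €37.50. Cost to patient: €37.50. OOP to date €2,430.25.
Claim 3 — €1,301: 25% coinsurance on €1,301 = €325.25. Cost to patient: €325.25. OOP to date €2,755.50.
Claim 4 — €3,221: deductible met; 25% of €3,221 = €805.25. Adding that to €2,755.50 gives €3,560.75, past the €3,300 cap; patient pays only €3,300 − €2,755.50 = €544.50.

€544.50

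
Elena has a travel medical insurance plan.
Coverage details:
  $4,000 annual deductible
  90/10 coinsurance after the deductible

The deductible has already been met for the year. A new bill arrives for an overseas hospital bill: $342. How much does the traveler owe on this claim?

With the deductible met, the entire $342 is subject to coinsurance.
Traveler's 10% share of $342 is $34.20.

$34.20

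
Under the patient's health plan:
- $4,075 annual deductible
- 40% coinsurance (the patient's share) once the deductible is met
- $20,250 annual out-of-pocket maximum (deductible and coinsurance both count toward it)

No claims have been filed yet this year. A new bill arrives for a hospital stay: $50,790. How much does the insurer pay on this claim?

$30,540

Nothing has been paid toward the $4,075 deductible, so the first $4,075 of this charge is applied there.
After the $4,075 deductible portion, $50,790 − $4,075 = $46,715 is subject to coinsurance.
Patient's 40% share of $46,715 is $18,686.
So the patient owes $4,075 + $18,686 = $22,761 before any cap.
Year-to-date out-of-pocket would reach $0 + $22,761 = $22,761, above the $20,250 maximum, so the patient pays only $20,250 − $0 = $20,250.
Insurer pays the balance: $50,790 − $20,250 = $30,540.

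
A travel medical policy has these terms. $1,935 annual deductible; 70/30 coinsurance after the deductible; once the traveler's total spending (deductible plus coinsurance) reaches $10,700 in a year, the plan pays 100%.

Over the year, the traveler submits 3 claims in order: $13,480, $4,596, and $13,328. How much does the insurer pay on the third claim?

$9,405.30

Claim 1 ($13,480): $1,935 finishes the deductible; $11,545 goes to coinsurance; traveler's 30% is $3,463.50. Traveler owes $5,398.50 (running OOP $5,398.50). Insurer: $13,480 − $5,398.50 = $8,081.50.
Claim 2 ($4,596): deductible already satisfied, so traveler's share is 30% × $4,596 = $1,378.80. Traveler pays $1,378.80; OOP now $6,777.30. Plan pays $4,596 − $1,378.80 = $3,217.20.
Claim 3 ($13,328): deductible met; 30% of $13,328 = $3,998.40. That would push OOP to $10,775.70, over the $10,700 cap, so traveler pays $10,700 − $6,777.30 = $3,922.70. Plan pays $13,328 − $3,922.70 = $9,405.30.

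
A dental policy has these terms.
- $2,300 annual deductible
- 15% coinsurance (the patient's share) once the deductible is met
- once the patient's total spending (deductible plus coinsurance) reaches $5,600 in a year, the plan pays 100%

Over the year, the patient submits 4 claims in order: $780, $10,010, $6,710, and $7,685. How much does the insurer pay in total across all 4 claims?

Bill 1, $780: fully absorbed by the deductible. Patient pays $780; OOP now $780. Insurer: $780 − $780 = $0.
Bill 2, $10,010: $1,520 to deductible, leaving $8,490; patient's 15% is $1,273.50. Patient pays $2,793.50; OOP now $3,573.50. Plan pays $10,010 − $2,793.50 = $7,216.50.
Bill 3, $6,710: deductible already satisfied, so patient's share is 15% × $6,710 = $1,006.50. Cost to patient: $1,006.50. OOP to date $4,580. Insurer: $6,710 − $1,006.50 = $5,703.50.
Bill 4, $7,685: 15% coinsurance on $7,685 = $1,152.75. Adding that to $4,580 gives $5,732.75, past the $5,600 cap; patient pays only $5,600 − $4,580 = $1,020. Plan pays $7,685 − $1,020 = $6,665.
Insurer total: $0 + $7,216.50 + $5,703.50 + $6,665 = $19,585.

$19,585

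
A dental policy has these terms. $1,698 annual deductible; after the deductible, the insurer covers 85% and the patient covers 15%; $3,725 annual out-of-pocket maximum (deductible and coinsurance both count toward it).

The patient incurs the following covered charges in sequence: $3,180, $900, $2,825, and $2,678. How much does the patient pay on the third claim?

Claim 1 — $3,180: $1,698 to deductible, leaving $1,482; patient's 15% is $222.30. Patient pays $1,920.30; OOP now $1,920.30.
Claim 2 — $900: deductible met; 15% of $900 = $135. Patient owes $135 (running OOP $2,055.30).
Claim 3 — $2,825: 15% coinsurance on $2,825 = $423.75. Cost to patient: $423.75. OOP to date $2,479.05.

$423.75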